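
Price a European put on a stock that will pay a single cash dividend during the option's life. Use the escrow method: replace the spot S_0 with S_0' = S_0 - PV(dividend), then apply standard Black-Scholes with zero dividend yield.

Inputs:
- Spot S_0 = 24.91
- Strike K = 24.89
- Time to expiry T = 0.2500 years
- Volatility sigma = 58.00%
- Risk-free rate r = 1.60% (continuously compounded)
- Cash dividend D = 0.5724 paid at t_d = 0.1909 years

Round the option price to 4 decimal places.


Answer: Price = 3.0634

Derivation:
PV(D) = D * exp(-r * t_d) = 0.5724 * 0.99695026 = 0.57065433
S_0' = S_0 - PV(D) = 24.9100 - 0.57065433 = 24.33934567
d1 = (ln(S_0'/K) + (r + sigma^2/2)*T) / (sigma*sqrt(T)) = 0.08164858
d2 = d1 - sigma*sqrt(T) = -0.20835142
exp(-rT) = 0.99600799
N(-d1) = 0.46746308; N(-d2) = 0.58252271
P = K * exp(-rT) * N(-d2) - S_0' * N(-d1) = 24.8900 * 0.99600799 * 0.58252271 - 24.33934567 * 0.46746308 = 3.0634


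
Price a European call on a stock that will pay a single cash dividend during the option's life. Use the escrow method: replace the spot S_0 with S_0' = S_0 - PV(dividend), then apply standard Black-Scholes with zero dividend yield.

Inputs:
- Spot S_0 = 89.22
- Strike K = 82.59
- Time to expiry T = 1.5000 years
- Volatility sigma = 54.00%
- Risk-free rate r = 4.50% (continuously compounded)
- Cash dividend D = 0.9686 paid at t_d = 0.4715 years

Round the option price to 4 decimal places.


PV(D) = D * exp(-r * t_d) = 0.9686 * 0.97900601 = 0.94826522
S_0' = S_0 - PV(D) = 89.2200 - 0.94826522 = 88.27173478
d1 = (ln(S_0'/K) + (r + sigma^2/2)*T) / (sigma*sqrt(T)) = 0.53334062
d2 = d1 - sigma*sqrt(T) = -0.12802161
exp(-rT) = 0.93472772
N(d1) = 0.70310109; N(d2) = 0.44906594
C = S_0' * N(d1) - K * exp(-rT) * N(d2) = 88.27173478 * 0.70310109 - 82.5900 * 0.93472772 * 0.44906594 = 27.3964

Answer: Price = 27.3964


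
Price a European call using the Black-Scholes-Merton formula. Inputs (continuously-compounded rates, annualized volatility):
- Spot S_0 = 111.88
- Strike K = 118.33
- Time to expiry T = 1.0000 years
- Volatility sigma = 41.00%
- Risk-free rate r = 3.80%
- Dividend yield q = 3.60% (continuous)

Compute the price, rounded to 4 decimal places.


d1 = (ln(S/K) + (r - q + 0.5*sigma^2) * T) / (sigma * sqrt(T)) = 0.07316960
d2 = d1 - sigma * sqrt(T) = -0.33683040
exp(-rT) = 0.96271294; exp(-qT) = 0.96464029
C = S_0 * exp(-qT) * N(d1) - K * exp(-rT) * N(d2)
N(d1) = 0.52916442; N(d2) = 0.36812238
C = 111.8800 * 0.96464029 * 0.52916442 - 118.3300 * 0.96271294 * 0.36812238 = 15.1738

Answer: Price = 15.1738


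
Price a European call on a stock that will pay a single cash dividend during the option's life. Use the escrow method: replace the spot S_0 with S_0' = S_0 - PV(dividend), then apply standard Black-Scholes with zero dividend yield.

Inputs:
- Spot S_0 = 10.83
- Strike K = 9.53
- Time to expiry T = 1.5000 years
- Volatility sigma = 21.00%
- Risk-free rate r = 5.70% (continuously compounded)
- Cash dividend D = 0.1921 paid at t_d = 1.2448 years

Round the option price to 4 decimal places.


PV(D) = D * exp(-r * t_d) = 0.1921 * 0.93150511 = 0.17894213
S_0' = S_0 - PV(D) = 10.8300 - 0.17894213 = 10.65105787
d1 = (ln(S_0'/K) + (r + sigma^2/2)*T) / (sigma*sqrt(T)) = 0.89343972
d2 = d1 - sigma*sqrt(T) = 0.63624330
exp(-rT) = 0.91805314
N(d1) = 0.81418913; N(d2) = 0.73769107
C = S_0' * N(d1) - K * exp(-rT) * N(d2) = 10.65105787 * 0.81418913 - 9.5300 * 0.91805314 * 0.73769107 = 2.2179

Answer: Price = 2.2179


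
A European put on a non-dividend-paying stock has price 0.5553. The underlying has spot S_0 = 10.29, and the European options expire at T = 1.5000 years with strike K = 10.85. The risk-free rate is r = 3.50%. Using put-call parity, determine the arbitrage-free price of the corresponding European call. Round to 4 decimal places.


Put-call parity: C - P = S_0 * exp(-qT) - K * exp(-rT).
S_0 * exp(-qT) = 10.2900 * 1.00000000 = 10.29000000
K * exp(-rT) = 10.8500 * 0.94885432 = 10.29506938
C = P + S*exp(-qT) - K*exp(-rT)
C = 0.5553 + 10.29000000 - 10.29506938 = 0.5502

Answer: Call price = 0.5502


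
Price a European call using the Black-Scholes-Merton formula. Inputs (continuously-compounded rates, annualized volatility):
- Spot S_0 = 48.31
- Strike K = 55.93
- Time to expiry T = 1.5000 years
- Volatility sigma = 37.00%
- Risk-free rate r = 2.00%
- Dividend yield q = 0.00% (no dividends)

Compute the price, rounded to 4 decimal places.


Answer: Price = 6.5072

Derivation:
d1 = (ln(S/K) + (r - q + 0.5*sigma^2) * T) / (sigma * sqrt(T)) = -0.03042516
d2 = d1 - sigma * sqrt(T) = -0.48358076
exp(-rT) = 0.97044553; exp(-qT) = 1.00000000
C = S_0 * exp(-qT) * N(d1) - K * exp(-rT) * N(d2)
N(d1) = 0.48786399; N(d2) = 0.31434172
C = 48.3100 * 1.00000000 * 0.48786399 - 55.9300 * 0.97044553 * 0.31434172 = 6.5072


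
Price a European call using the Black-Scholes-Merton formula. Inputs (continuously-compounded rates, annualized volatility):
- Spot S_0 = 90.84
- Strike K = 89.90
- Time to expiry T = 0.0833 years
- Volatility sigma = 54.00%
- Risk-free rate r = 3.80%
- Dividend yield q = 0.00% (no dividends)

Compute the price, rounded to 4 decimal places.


Answer: Price = 6.2376

Derivation:
d1 = (ln(S/K) + (r - q + 0.5*sigma^2) * T) / (sigma * sqrt(T)) = 0.16497758
d2 = d1 - sigma * sqrt(T) = 0.00912419
exp(-rT) = 0.99683960; exp(-qT) = 1.00000000
C = S_0 * exp(-qT) * N(d1) - K * exp(-rT) * N(d2)
N(d1) = 0.56551919; N(d2) = 0.50363997
C = 90.8400 * 1.00000000 * 0.56551919 - 89.9000 * 0.99683960 * 0.50363997 = 6.2376


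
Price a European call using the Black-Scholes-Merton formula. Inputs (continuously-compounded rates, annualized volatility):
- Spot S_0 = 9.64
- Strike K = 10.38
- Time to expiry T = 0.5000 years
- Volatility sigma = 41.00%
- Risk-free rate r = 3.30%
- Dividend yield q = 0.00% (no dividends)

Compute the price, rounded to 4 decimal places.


d1 = (ln(S/K) + (r - q + 0.5*sigma^2) * T) / (sigma * sqrt(T)) = -0.05323917
d2 = d1 - sigma * sqrt(T) = -0.34315295
exp(-rT) = 0.98363538; exp(-qT) = 1.00000000
C = S_0 * exp(-qT) * N(d1) - K * exp(-rT) * N(d2)
N(d1) = 0.47877067; N(d2) = 0.36574170
C = 9.6400 * 1.00000000 * 0.47877067 - 10.3800 * 0.98363538 * 0.36574170 = 0.8811

Answer: Price = 0.8811


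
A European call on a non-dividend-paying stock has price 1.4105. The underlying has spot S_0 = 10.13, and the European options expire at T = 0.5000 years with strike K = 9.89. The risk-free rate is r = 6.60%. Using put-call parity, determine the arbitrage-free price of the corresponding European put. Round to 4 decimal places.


Put-call parity: C - P = S_0 * exp(-qT) - K * exp(-rT).
S_0 * exp(-qT) = 10.1300 * 1.00000000 = 10.13000000
K * exp(-rT) = 9.8900 * 0.96753856 = 9.56895635
P = C - S*exp(-qT) + K*exp(-rT)
P = 1.4105 - 10.13000000 + 9.56895635 = 0.8495

Answer: Put price = 0.8495


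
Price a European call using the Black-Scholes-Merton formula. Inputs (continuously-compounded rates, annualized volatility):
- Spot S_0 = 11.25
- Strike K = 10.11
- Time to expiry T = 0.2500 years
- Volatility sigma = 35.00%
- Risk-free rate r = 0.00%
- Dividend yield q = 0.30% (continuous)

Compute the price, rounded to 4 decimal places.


Answer: Price = 1.4424

Derivation:
d1 = (ln(S/K) + (r - q + 0.5*sigma^2) * T) / (sigma * sqrt(T)) = 0.69374626
d2 = d1 - sigma * sqrt(T) = 0.51874626
exp(-rT) = 1.00000000; exp(-qT) = 0.99925028
C = S_0 * exp(-qT) * N(d1) - K * exp(-rT) * N(d2)
N(d1) = 0.75607933; N(d2) = 0.69803115
C = 11.2500 * 0.99925028 * 0.75607933 - 10.1100 * 1.00000000 * 0.69803115 = 1.4424


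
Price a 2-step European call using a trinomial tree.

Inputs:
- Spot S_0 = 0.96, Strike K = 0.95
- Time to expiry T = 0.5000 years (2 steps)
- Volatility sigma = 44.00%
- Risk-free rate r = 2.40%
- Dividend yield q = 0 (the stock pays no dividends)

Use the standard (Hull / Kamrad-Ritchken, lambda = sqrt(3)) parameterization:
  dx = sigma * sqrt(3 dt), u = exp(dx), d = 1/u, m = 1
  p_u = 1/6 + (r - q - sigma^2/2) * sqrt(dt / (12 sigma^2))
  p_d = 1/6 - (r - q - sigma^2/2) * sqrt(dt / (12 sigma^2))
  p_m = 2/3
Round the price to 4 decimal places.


Answer: Price = V(0,0) = 0.1129

Derivation:
dt = T/N = 0.250000; dx = sigma*sqrt(3*dt) = 0.381051
u = exp(dx) = 1.463823; d = 1/u = 0.683143
p_u = 0.142785, p_m = 0.666667, p_d = 0.190548
Discount per step: exp(-r*dt) = 0.994018
Stock lattice S(k, j) with j the centered position index:
  k=0: S(0,+0) = 0.9600
  k=1: S(1,-1) = 0.6558; S(1,+0) = 0.9600; S(1,+1) = 1.4053
  k=2: S(2,-2) = 0.4480; S(2,-1) = 0.6558; S(2,+0) = 0.9600; S(2,+1) = 1.4053; S(2,+2) = 2.0571
Terminal payoffs V(N, j) = max(S_T - K, 0):
  V(2,-2) = 0.000000; V(2,-1) = 0.000000; V(2,+0) = 0.010000; V(2,+1) = 0.455270; V(2,+2) = 1.107065
Backward induction: V(k, j) = exp(-r*dt) * [p_u * V(k+1, j+1) + p_m * V(k+1, j) + p_d * V(k+1, j-1)]
  V(1,-1) = exp(-r*dt) * [p_u*0.010000 + p_m*0.000000 + p_d*0.000000] = 0.001419
  V(1,+0) = exp(-r*dt) * [p_u*0.455270 + p_m*0.010000 + p_d*0.000000] = 0.071244
  V(1,+1) = exp(-r*dt) * [p_u*1.107065 + p_m*0.455270 + p_d*0.010000] = 0.460719
  V(0,+0) = exp(-r*dt) * [p_u*0.460719 + p_m*0.071244 + p_d*0.001419] = 0.112871


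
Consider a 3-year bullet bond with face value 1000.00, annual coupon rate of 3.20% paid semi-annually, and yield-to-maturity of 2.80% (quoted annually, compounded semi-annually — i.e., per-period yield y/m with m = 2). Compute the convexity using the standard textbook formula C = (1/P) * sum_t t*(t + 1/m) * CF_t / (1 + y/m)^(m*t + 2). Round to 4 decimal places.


Answer: Convexity = 9.6919

Derivation:
Coupon per period c = face * coupon_rate / m = 16.000000
Periods per year m = 2; per-period yield y/m = 0.014000
Number of cashflows N = 6
Cashflows (t years, CF_t, discount factor 1/(1+y/m)^(m*t), PV):
  t = 0.5000: CF_t = 16.000000, DF = 0.986193, PV = 15.779093
  t = 1.0000: CF_t = 16.000000, DF = 0.972577, PV = 15.561235
  t = 1.5000: CF_t = 16.000000, DF = 0.959149, PV = 15.346386
  t = 2.0000: CF_t = 16.000000, DF = 0.945906, PV = 15.134503
  t = 2.5000: CF_t = 16.000000, DF = 0.932847, PV = 14.925545
  t = 3.0000: CF_t = 1016.000000, DF = 0.919967, PV = 934.686517
Price P = sum_t PV_t = 1011.433279
Convexity numerator sum_t t*(t + 1/m) * CF_t / (1+y/m)^(m*t + 2):
  t = 0.5000: term = 7.673193
  t = 1.0000: term = 22.701754
  t = 1.5000: term = 44.776636
  t = 2.0000: term = 73.597364
  t = 2.5000: term = 108.871840
  t = 3.0000: term = 9545.075480
Convexity = (1/P) * sum = 9802.696267 / 1011.433279 = 9.691886


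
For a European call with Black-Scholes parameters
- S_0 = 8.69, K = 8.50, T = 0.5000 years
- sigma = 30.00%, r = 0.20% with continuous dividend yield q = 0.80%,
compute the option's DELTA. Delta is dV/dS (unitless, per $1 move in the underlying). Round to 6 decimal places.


Answer: Delta = 0.575442

Derivation:
d1 = 0.1961362220; d2 = -0.0159958124
phi(d1) = 0.3913420701; exp(-qT) = 0.9960079893; exp(-rT) = 0.9990004998
N(d1) = 0.5777482271
Delta = exp(-qT) * N(d1) = 0.9960079893 * 0.5777482271 = 0.575442


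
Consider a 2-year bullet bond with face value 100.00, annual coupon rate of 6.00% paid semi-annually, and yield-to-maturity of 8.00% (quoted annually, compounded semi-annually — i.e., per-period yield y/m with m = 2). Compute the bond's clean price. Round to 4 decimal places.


Answer: Price = 96.3701

Derivation:
Coupon per period c = face * coupon_rate / m = 3.000000
Periods per year m = 2; per-period yield y/m = 0.040000
Number of cashflows N = 4
Cashflows (t years, CF_t, discount factor 1/(1+y/m)^(m*t), PV):
  t = 0.5000: CF_t = 3.000000, DF = 0.961538, PV = 2.884615
  t = 1.0000: CF_t = 3.000000, DF = 0.924556, PV = 2.773669
  t = 1.5000: CF_t = 3.000000, DF = 0.888996, PV = 2.666989
  t = 2.0000: CF_t = 103.000000, DF = 0.854804, PV = 88.044832
Price P = sum_t PV_t = 96.370105


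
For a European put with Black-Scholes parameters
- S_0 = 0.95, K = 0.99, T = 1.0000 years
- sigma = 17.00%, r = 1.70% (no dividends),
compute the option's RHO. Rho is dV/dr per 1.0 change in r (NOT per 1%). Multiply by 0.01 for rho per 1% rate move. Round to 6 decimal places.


Answer: Rho = -0.574277

Derivation:
d1 = -0.0576056384; d2 = -0.2276056384
phi(d1) = 0.3982809023; exp(-qT) = 1.0000000000; exp(-rT) = 0.9831436846
N(-d2) = 0.5900235819
Rho = -K*T*exp(-rT)*N(-d2) = -0.9900 * 1.0000 * 0.9831436846 * 0.5900235819 = -0.574277


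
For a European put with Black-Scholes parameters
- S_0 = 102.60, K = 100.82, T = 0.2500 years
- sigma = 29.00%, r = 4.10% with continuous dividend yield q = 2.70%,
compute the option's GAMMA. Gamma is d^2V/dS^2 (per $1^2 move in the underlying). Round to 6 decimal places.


d1 = 0.2173357523; d2 = 0.0723357523
phi(d1) = 0.3896306859; exp(-qT) = 0.9932727301; exp(-rT) = 0.9898023522
Gamma = exp(-qT) * phi(d1) / (S * sigma * sqrt(T)) = 0.9932727301 * 0.3896306859 / (102.6000 * 0.2900 * 0.5000000000) = 0.026014

Answer: Gamma = 0.026014


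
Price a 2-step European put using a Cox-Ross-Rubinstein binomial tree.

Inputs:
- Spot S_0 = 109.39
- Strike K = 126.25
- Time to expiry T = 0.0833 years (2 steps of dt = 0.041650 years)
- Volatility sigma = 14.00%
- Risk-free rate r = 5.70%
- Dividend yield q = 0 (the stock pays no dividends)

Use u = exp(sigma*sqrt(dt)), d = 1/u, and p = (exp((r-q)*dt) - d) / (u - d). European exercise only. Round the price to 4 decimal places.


Answer: Price = V(0,0) = 16.2620

Derivation:
dt = T/N = 0.041650
u = exp(sigma*sqrt(dt)) = 1.028984; d = 1/u = 0.971833
p = (exp((r-q)*dt) - d) / (u - d) = 0.534447
Discount per step: exp(-r*dt) = 0.997629
Stock lattice S(k, i) with i counting down-moves:
  k=0: S(0,0) = 109.3900
  k=1: S(1,0) = 112.5605; S(1,1) = 106.3088
  k=2: S(2,0) = 115.8230; S(2,1) = 109.3900; S(2,2) = 103.3143
Terminal payoffs V(N, i) = max(K - S_T, 0):
  V(2,0) = 10.427041; V(2,1) = 16.860000; V(2,2) = 22.935664
Backward induction: V(k, i) = exp(-r*dt) * [p * V(k+1, i) + (1-p) * V(k+1, i+1)].
  V(1,0) = exp(-r*dt) * [p*10.427041 + (1-p)*16.860000] = 13.390099
  V(1,1) = exp(-r*dt) * [p*16.860000 + (1-p)*22.935664] = 19.641859
  V(0,0) = exp(-r*dt) * [p*13.390099 + (1-p)*19.641859] = 16.261973


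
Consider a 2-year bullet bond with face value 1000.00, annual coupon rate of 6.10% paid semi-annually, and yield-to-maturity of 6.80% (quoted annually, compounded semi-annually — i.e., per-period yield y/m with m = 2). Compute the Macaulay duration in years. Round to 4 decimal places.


Answer: Macaulay duration = 1.9123 years

Derivation:
Coupon per period c = face * coupon_rate / m = 30.500000
Periods per year m = 2; per-period yield y/m = 0.034000
Number of cashflows N = 4
Cashflows (t years, CF_t, discount factor 1/(1+y/m)^(m*t), PV):
  t = 0.5000: CF_t = 30.500000, DF = 0.967118, PV = 29.497099
  t = 1.0000: CF_t = 30.500000, DF = 0.935317, PV = 28.527175
  t = 1.5000: CF_t = 30.500000, DF = 0.904562, PV = 27.589144
  t = 2.0000: CF_t = 1030.500000, DF = 0.874818, PV = 901.500228
Price P = sum_t PV_t = 987.113646
Macaulay numerator sum_t t * PV_t:
  t * PV_t at t = 0.5000: 14.748549
  t * PV_t at t = 1.0000: 28.527175
  t * PV_t at t = 1.5000: 41.383716
  t * PV_t at t = 2.0000: 1803.000457
Macaulay duration D = (sum_t t * PV_t) / P = 1887.659897 / 987.113646 = 1.912303


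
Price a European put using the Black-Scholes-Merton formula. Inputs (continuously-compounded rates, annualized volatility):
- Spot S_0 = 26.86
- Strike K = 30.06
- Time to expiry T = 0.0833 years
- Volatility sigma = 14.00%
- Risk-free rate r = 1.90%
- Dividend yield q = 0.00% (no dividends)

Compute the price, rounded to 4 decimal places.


d1 = (ln(S/K) + (r - q + 0.5*sigma^2) * T) / (sigma * sqrt(T)) = -2.72625271
d2 = d1 - sigma * sqrt(T) = -2.76665914
exp(-rT) = 0.99841855; exp(-qT) = 1.00000000
P = K * exp(-rT) * N(-d2) - S_0 * exp(-qT) * N(-d1)
N(-d1) = 0.99679710; N(-d2) = 0.99716830
P = 30.0600 * 0.99841855 * 0.99716830 - 26.8600 * 1.00000000 * 0.99679710 = 3.1535

Answer: Price = 3.1535


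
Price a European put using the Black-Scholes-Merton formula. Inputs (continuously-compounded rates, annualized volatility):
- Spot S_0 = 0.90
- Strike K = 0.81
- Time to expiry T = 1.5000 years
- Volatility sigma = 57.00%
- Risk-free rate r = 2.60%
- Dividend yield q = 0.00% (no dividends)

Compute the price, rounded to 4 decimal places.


d1 = (ln(S/K) + (r - q + 0.5*sigma^2) * T) / (sigma * sqrt(T)) = 0.55584153
d2 = d1 - sigma * sqrt(T) = -0.14226305
exp(-rT) = 0.96175071; exp(-qT) = 1.00000000
P = K * exp(-rT) * N(-d2) - S_0 * exp(-qT) * N(-d1)
N(-d1) = 0.28915960; N(-d2) = 0.55656388
P = 0.8100 * 0.96175071 * 0.55656388 - 0.9000 * 1.00000000 * 0.28915960 = 0.1733

Answer: Price = 0.1733


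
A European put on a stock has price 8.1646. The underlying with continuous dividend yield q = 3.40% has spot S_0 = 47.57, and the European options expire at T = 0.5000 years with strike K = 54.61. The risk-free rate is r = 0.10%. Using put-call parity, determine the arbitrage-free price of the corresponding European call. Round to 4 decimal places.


Answer: Call price = 0.3500

Derivation:
Put-call parity: C - P = S_0 * exp(-qT) - K * exp(-rT).
S_0 * exp(-qT) = 47.5700 * 0.98314368 = 46.76814508
K * exp(-rT) = 54.6100 * 0.99950012 = 54.58270183
C = P + S*exp(-qT) - K*exp(-rT)
C = 8.1646 + 46.76814508 - 54.58270183 = 0.3500


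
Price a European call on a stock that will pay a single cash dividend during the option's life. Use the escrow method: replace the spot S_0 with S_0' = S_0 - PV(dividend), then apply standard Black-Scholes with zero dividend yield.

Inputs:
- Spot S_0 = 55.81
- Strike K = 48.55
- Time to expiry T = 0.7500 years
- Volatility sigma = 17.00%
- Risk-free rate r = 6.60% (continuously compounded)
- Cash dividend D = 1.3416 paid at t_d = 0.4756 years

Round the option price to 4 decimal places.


PV(D) = D * exp(-r * t_d) = 1.3416 * 0.96909794 = 1.30014179
S_0' = S_0 - PV(D) = 55.8100 - 1.30014179 = 54.50985821
d1 = (ln(S_0'/K) + (r + sigma^2/2)*T) / (sigma*sqrt(T)) = 1.19630287
d2 = d1 - sigma*sqrt(T) = 1.04907855
exp(-rT) = 0.95170516
N(d1) = 0.88421081; N(d2) = 0.85292902
C = S_0' * N(d1) - K * exp(-rT) * N(d2) = 54.50985821 * 0.88421081 - 48.5500 * 0.95170516 * 0.85292902 = 8.7884

Answer: Price = 8.7884


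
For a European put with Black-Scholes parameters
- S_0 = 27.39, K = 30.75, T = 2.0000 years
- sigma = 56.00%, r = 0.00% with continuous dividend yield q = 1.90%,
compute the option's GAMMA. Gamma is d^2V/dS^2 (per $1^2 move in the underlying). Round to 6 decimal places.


Answer: Gamma = 0.017348

Derivation:
d1 = 0.2018890737; d2 = -0.5900705212
phi(d1) = 0.3908942827; exp(-qT) = 0.9627129409; exp(-rT) = 1.0000000000
Gamma = exp(-qT) * phi(d1) / (S * sigma * sqrt(T)) = 0.9627129409 * 0.3908942827 / (27.3900 * 0.5600 * 1.4142135624) = 0.017348


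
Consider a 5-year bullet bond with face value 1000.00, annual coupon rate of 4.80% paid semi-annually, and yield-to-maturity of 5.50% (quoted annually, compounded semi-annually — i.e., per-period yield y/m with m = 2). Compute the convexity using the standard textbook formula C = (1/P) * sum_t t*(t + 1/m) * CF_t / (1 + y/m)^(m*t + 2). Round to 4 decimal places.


Coupon per period c = face * coupon_rate / m = 24.000000
Periods per year m = 2; per-period yield y/m = 0.027500
Number of cashflows N = 10
Cashflows (t years, CF_t, discount factor 1/(1+y/m)^(m*t), PV):
  t = 0.5000: CF_t = 24.000000, DF = 0.973236, PV = 23.357664
  t = 1.0000: CF_t = 24.000000, DF = 0.947188, PV = 22.732520
  t = 1.5000: CF_t = 24.000000, DF = 0.921838, PV = 22.124107
  t = 2.0000: CF_t = 24.000000, DF = 0.897166, PV = 21.531978
  t = 2.5000: CF_t = 24.000000, DF = 0.873154, PV = 20.955696
  t = 3.0000: CF_t = 24.000000, DF = 0.849785, PV = 20.394838
  t = 3.5000: CF_t = 24.000000, DF = 0.827041, PV = 19.848991
  t = 4.0000: CF_t = 24.000000, DF = 0.804906, PV = 19.317752
  t = 4.5000: CF_t = 24.000000, DF = 0.783364, PV = 18.800732
  t = 5.0000: CF_t = 1024.000000, DF = 0.762398, PV = 780.695455
Price P = sum_t PV_t = 969.759733
Convexity numerator sum_t t*(t + 1/m) * CF_t / (1+y/m)^(m*t + 2):
  t = 0.5000: term = 11.062053
  t = 1.0000: term = 32.297966
  t = 1.5000: term = 62.867088
  t = 2.0000: term = 101.974190
  t = 2.5000: term = 148.867430
  t = 3.0000: term = 202.836401
  t = 3.5000: term = 263.210253
  t = 4.0000: term = 329.355895
  t = 4.5000: term = 400.676272
  t = 5.0000: term = 20335.304687
Convexity = (1/P) * sum = 21888.452235 / 969.759733 = 22.571005

Answer: Convexity = 22.5710


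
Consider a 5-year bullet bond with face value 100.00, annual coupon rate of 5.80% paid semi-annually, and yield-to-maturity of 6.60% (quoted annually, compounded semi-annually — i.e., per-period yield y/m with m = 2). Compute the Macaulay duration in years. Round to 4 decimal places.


Coupon per period c = face * coupon_rate / m = 2.900000
Periods per year m = 2; per-period yield y/m = 0.033000
Number of cashflows N = 10
Cashflows (t years, CF_t, discount factor 1/(1+y/m)^(m*t), PV):
  t = 0.5000: CF_t = 2.900000, DF = 0.968054, PV = 2.807357
  t = 1.0000: CF_t = 2.900000, DF = 0.937129, PV = 2.717674
  t = 1.5000: CF_t = 2.900000, DF = 0.907192, PV = 2.630856
  t = 2.0000: CF_t = 2.900000, DF = 0.878211, PV = 2.546811
  t = 2.5000: CF_t = 2.900000, DF = 0.850156, PV = 2.465451
  t = 3.0000: CF_t = 2.900000, DF = 0.822997, PV = 2.386690
  t = 3.5000: CF_t = 2.900000, DF = 0.796705, PV = 2.310446
  t = 4.0000: CF_t = 2.900000, DF = 0.771254, PV = 2.236637
  t = 4.5000: CF_t = 2.900000, DF = 0.746616, PV = 2.165185
  t = 5.0000: CF_t = 102.900000, DF = 0.722764, PV = 74.372462
Price P = sum_t PV_t = 96.639569
Macaulay numerator sum_t t * PV_t:
  t * PV_t at t = 0.5000: 1.403679
  t * PV_t at t = 1.0000: 2.717674
  t * PV_t at t = 1.5000: 3.946284
  t * PV_t at t = 2.0000: 5.093622
  t * PV_t at t = 2.5000: 6.163628
  t * PV_t at t = 3.0000: 7.160071
  t * PV_t at t = 3.5000: 8.086560
  t * PV_t at t = 4.0000: 8.946546
  t * PV_t at t = 4.5000: 9.743335
  t * PV_t at t = 5.0000: 371.862311
Macaulay duration D = (sum_t t * PV_t) / P = 425.123708 / 96.639569 = 4.399065

Answer: Macaulay duration = 4.3991 years


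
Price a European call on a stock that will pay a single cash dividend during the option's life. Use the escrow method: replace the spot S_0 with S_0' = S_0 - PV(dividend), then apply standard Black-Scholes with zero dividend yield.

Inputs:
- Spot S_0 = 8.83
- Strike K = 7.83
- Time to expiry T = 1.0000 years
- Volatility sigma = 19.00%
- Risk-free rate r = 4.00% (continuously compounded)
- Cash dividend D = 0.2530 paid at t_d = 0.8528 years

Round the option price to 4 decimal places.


PV(D) = D * exp(-r * t_d) = 0.2530 * 0.96646325 = 0.24451520
S_0' = S_0 - PV(D) = 8.8300 - 0.24451520 = 8.58548480
d1 = (ln(S_0'/K) + (r + sigma^2/2)*T) / (sigma*sqrt(T)) = 0.79031817
d2 = d1 - sigma*sqrt(T) = 0.60031817
exp(-rT) = 0.96078944
N(d1) = 0.78532901; N(d2) = 0.72585290
C = S_0' * N(d1) - K * exp(-rT) * N(d2) = 8.58548480 * 0.78532901 - 7.8300 * 0.96078944 * 0.72585290 = 1.2819

Answer: Price = 1.2819


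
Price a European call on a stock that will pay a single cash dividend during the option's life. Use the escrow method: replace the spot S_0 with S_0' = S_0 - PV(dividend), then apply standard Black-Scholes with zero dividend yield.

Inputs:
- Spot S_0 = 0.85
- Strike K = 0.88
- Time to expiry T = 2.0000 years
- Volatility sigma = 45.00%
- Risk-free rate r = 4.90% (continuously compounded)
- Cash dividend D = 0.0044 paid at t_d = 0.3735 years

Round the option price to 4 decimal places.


PV(D) = D * exp(-r * t_d) = 0.0044 * 0.98186496 = 0.00432021
S_0' = S_0 - PV(D) = 0.8500 - 0.00432021 = 0.84567979
d1 = (ln(S_0'/K) + (r + sigma^2/2)*T) / (sigma*sqrt(T)) = 0.40968021
d2 = d1 - sigma*sqrt(T) = -0.22671590
exp(-rT) = 0.90664890
N(d1) = 0.65897972; N(d2) = 0.41032233
C = S_0' * N(d1) - K * exp(-rT) * N(d2) = 0.84567979 * 0.65897972 - 0.8800 * 0.90664890 * 0.41032233 = 0.2299

Answer: Price = 0.2299


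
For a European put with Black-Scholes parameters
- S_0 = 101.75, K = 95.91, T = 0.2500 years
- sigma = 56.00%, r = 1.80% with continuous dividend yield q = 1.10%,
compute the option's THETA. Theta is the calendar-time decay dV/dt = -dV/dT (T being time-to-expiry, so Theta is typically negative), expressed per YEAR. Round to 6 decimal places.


d1 = 0.3573520449; d2 = 0.0773520449
phi(d1) = 0.3742658987; exp(-qT) = 0.9972537778; exp(-rT) = 0.9955101098
Theta = -S*exp(-qT)*phi(d1)*sigma/(2*sqrt(T)) + r*K*exp(-rT)*N(-d2) - q*S*exp(-qT)*N(-d1)
N(-d1) = 0.3604141362; N(-d2) = 0.4691717445; sqrt(T) = 0.5000000000
Term 1 = -101.7500 * 0.9972537778 * 0.3742658987 * 0.5600 / (2 * 0.5000000000) = -21.2671058770
Term 2 = 0.0180 * 95.9100 * 0.9955101098 * 0.4691717445 = 0.8063320457
Term 3 = -0.0110 * 101.7500 * 0.9972537778 * 0.3604141362 = -0.4022857137
Theta = -21.2671058770 + (0.8063320457) + (-0.4022857137) = -20.863060

Answer: Theta = -20.863060


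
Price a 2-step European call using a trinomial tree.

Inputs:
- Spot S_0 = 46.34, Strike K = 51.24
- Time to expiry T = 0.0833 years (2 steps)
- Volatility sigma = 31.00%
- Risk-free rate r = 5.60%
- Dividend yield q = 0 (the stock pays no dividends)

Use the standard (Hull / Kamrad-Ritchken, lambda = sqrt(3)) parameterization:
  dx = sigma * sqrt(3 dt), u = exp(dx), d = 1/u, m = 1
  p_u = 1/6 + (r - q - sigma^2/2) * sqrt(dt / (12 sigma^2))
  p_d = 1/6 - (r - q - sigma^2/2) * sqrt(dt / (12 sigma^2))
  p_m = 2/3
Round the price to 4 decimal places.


dt = T/N = 0.041650; dx = sigma*sqrt(3*dt) = 0.109580
u = exp(dx) = 1.115809; d = 1/u = 0.896211
p_u = 0.168178, p_m = 0.666667, p_d = 0.165156
Discount per step: exp(-r*dt) = 0.997670
Stock lattice S(k, j) with j the centered position index:
  k=0: S(0,+0) = 46.3400
  k=1: S(1,-1) = 41.5304; S(1,+0) = 46.3400; S(1,+1) = 51.7066
  k=2: S(2,-2) = 37.2200; S(2,-1) = 41.5304; S(2,+0) = 46.3400; S(2,+1) = 51.7066; S(2,+2) = 57.6947
Terminal payoffs V(N, j) = max(S_T - K, 0):
  V(2,-2) = 0.000000; V(2,-1) = 0.000000; V(2,+0) = 0.000000; V(2,+1) = 0.466585; V(2,+2) = 6.454669
Backward induction: V(k, j) = exp(-r*dt) * [p_u * V(k+1, j+1) + p_m * V(k+1, j) + p_d * V(k+1, j-1)]
  V(1,-1) = exp(-r*dt) * [p_u*0.000000 + p_m*0.000000 + p_d*0.000000] = 0.000000
  V(1,+0) = exp(-r*dt) * [p_u*0.466585 + p_m*0.000000 + p_d*0.000000] = 0.078286
  V(1,+1) = exp(-r*dt) * [p_u*6.454669 + p_m*0.466585 + p_d*0.000000] = 1.393333
  V(0,+0) = exp(-r*dt) * [p_u*1.393333 + p_m*0.078286 + p_d*0.000000] = 0.285851

Answer: Price = V(0,0) = 0.2859


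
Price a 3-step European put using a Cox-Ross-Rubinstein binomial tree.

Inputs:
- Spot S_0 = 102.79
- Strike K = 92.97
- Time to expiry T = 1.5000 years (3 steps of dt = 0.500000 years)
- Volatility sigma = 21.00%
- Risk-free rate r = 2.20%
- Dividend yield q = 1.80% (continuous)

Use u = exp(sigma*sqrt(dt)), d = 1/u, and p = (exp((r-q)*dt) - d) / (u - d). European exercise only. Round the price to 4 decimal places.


dt = T/N = 0.500000
u = exp(sigma*sqrt(dt)) = 1.160084; d = 1/u = 0.862007
p = (exp((r-q)*dt) - d) / (u - d) = 0.469661
Discount per step: exp(-r*dt) = 0.989060
Stock lattice S(k, i) with i counting down-moves:
  k=0: S(0,0) = 102.7900
  k=1: S(1,0) = 119.2450; S(1,1) = 88.6057
  k=2: S(2,0) = 138.3343; S(2,1) = 102.7900; S(2,2) = 76.3787
  k=3: S(3,0) = 160.4794; S(3,1) = 119.2450; S(3,2) = 88.6057; S(3,3) = 65.8389
Terminal payoffs V(N, i) = max(K - S_T, 0):
  V(3,0) = 0.000000; V(3,1) = 0.000000; V(3,2) = 4.364348; V(3,3) = 27.131103
Backward induction: V(k, i) = exp(-r*dt) * [p * V(k+1, i) + (1-p) * V(k+1, i+1)].
  V(2,0) = exp(-r*dt) * [p*0.000000 + (1-p)*0.000000] = 0.000000
  V(2,1) = exp(-r*dt) * [p*0.000000 + (1-p)*4.364348] = 2.289262
  V(2,2) = exp(-r*dt) * [p*4.364348 + (1-p)*27.131103] = 16.258607
  V(1,0) = exp(-r*dt) * [p*0.000000 + (1-p)*2.289262] = 1.200802
  V(1,1) = exp(-r*dt) * [p*2.289262 + (1-p)*16.258607] = 9.591655
  V(0,0) = exp(-r*dt) * [p*1.200802 + (1-p)*9.591655] = 5.588978

Answer: Price = V(0,0) = 5.5890


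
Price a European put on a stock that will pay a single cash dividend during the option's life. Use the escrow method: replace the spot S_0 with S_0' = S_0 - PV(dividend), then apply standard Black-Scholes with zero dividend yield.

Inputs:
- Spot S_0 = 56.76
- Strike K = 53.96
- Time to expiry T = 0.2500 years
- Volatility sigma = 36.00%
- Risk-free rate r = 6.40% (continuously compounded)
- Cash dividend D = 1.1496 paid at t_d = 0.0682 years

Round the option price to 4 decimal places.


Answer: Price = 2.7697

Derivation:
PV(D) = D * exp(-r * t_d) = 1.1496 * 0.99564471 = 1.14459316
S_0' = S_0 - PV(D) = 56.7600 - 1.14459316 = 55.61540684
d1 = (ln(S_0'/K) + (r + sigma^2/2)*T) / (sigma*sqrt(T)) = 0.34676241
d2 = d1 - sigma*sqrt(T) = 0.16676241
exp(-rT) = 0.98412732
N(-d1) = 0.36438491; N(-d2) = 0.43377850
P = K * exp(-rT) * N(-d2) - S_0' * N(-d1) = 53.9600 * 0.98412732 * 0.43377850 - 55.61540684 * 0.36438491 = 2.7697


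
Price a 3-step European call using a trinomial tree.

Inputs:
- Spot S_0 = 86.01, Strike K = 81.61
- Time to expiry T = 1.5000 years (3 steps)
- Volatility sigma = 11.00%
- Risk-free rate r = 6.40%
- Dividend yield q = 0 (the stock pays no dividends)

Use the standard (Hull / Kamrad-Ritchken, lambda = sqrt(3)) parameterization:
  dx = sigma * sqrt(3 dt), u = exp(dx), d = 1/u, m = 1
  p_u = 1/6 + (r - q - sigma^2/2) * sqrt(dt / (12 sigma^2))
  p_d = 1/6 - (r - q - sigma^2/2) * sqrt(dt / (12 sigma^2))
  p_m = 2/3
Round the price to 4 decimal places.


dt = T/N = 0.500000; dx = sigma*sqrt(3*dt) = 0.134722
u = exp(dx) = 1.144219; d = 1/u = 0.873959
p_u = 0.274203, p_m = 0.666667, p_d = 0.059130
Discount per step: exp(-r*dt) = 0.968507
Stock lattice S(k, j) with j the centered position index:
  k=0: S(0,+0) = 86.0100
  k=1: S(1,-1) = 75.1692; S(1,+0) = 86.0100; S(1,+1) = 98.4142
  k=2: S(2,-2) = 65.6948; S(2,-1) = 75.1692; S(2,+0) = 86.0100; S(2,+1) = 98.4142; S(2,+2) = 112.6074
  k=3: S(3,-3) = 57.4146; S(3,-2) = 65.6948; S(3,-1) = 75.1692; S(3,+0) = 86.0100; S(3,+1) = 98.4142; S(3,+2) = 112.6074; S(3,+3) = 128.8475
Terminal payoffs V(N, j) = max(S_T - K, 0):
  V(3,-3) = 0.000000; V(3,-2) = 0.000000; V(3,-1) = 0.000000; V(3,+0) = 4.400000; V(3,+1) = 16.804240; V(3,+2) = 30.997401; V(3,+3) = 47.237480
Backward induction: V(k, j) = exp(-r*dt) * [p_u * V(k+1, j+1) + p_m * V(k+1, j) + p_d * V(k+1, j-1)]
  V(2,-2) = exp(-r*dt) * [p_u*0.000000 + p_m*0.000000 + p_d*0.000000] = 0.000000
  V(2,-1) = exp(-r*dt) * [p_u*4.400000 + p_m*0.000000 + p_d*0.000000] = 1.168497
  V(2,+0) = exp(-r*dt) * [p_u*16.804240 + p_m*4.400000 + p_d*0.000000] = 7.303611
  V(2,+1) = exp(-r*dt) * [p_u*30.997401 + p_m*16.804240 + p_d*4.400000] = 19.333890
  V(2,+2) = exp(-r*dt) * [p_u*47.237480 + p_m*30.997401 + p_d*16.804240] = 33.521206
  V(1,-1) = exp(-r*dt) * [p_u*7.303611 + p_m*1.168497 + p_d*0.000000] = 2.694065
  V(1,+0) = exp(-r*dt) * [p_u*19.333890 + p_m*7.303611 + p_d*1.168497] = 9.917098
  V(1,+1) = exp(-r*dt) * [p_u*33.521206 + p_m*19.333890 + p_d*7.303611] = 21.803736
  V(0,+0) = exp(-r*dt) * [p_u*21.803736 + p_m*9.917098 + p_d*2.694065] = 12.347829

Answer: Price = V(0,0) = 12.3478


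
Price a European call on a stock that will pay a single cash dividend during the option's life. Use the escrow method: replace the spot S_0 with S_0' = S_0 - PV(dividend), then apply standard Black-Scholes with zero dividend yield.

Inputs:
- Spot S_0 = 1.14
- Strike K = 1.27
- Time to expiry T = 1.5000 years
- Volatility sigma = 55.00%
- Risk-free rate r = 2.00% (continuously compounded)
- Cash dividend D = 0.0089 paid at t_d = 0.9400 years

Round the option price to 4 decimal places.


Answer: Price = 0.2635

Derivation:
PV(D) = D * exp(-r * t_d) = 0.0089 * 0.98137562 = 0.00873424
S_0' = S_0 - PV(D) = 1.1400 - 0.00873424 = 1.13126576
d1 = (ln(S_0'/K) + (r + sigma^2/2)*T) / (sigma*sqrt(T)) = 0.20960988
d2 = d1 - sigma*sqrt(T) = -0.46399980
exp(-rT) = 0.97044553
N(d1) = 0.58301392; N(d2) = 0.32132394
C = S_0' * N(d1) - K * exp(-rT) * N(d2) = 1.13126576 * 0.58301392 - 1.2700 * 0.97044553 * 0.32132394 = 0.2635


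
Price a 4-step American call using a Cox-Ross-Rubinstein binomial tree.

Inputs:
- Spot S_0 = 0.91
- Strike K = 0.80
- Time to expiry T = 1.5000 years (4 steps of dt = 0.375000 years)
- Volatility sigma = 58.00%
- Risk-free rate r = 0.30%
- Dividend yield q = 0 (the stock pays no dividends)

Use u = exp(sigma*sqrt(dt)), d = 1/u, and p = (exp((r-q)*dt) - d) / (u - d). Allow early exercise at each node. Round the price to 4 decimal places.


dt = T/N = 0.375000
u = exp(sigma*sqrt(dt)) = 1.426432; d = 1/u = 0.701050
p = (exp((r-q)*dt) - d) / (u - d) = 0.413680
Discount per step: exp(-r*dt) = 0.998876
Stock lattice S(k, i) with i counting down-moves:
  k=0: S(0,0) = 0.9100
  k=1: S(1,0) = 1.2981; S(1,1) = 0.6380
  k=2: S(2,0) = 1.8516; S(2,1) = 0.9100; S(2,2) = 0.4472
  k=3: S(3,0) = 2.6412; S(3,1) = 1.2981; S(3,2) = 0.6380; S(3,3) = 0.3135
  k=4: S(4,0) = 3.7674; S(4,1) = 1.8516; S(4,2) = 0.9100; S(4,3) = 0.4472; S(4,4) = 0.2198
Terminal payoffs V(N, i) = max(S_T - K, 0):
  V(4,0) = 2.967431; V(4,1) = 1.051584; V(4,2) = 0.110000; V(4,3) = 0.000000; V(4,4) = 0.000000
Backward induction: V(k, i) = exp(-r*dt) * [p * V(k+1, i) + (1-p) * V(k+1, i+1)]; then take max(V_cont, immediate exercise) for American.
  V(3,0) = exp(-r*dt) * [p*2.967431 + (1-p)*1.051584] = 1.842057; exercise = 1.841158; V(3,0) = max -> 1.842057
  V(3,1) = exp(-r*dt) * [p*1.051584 + (1-p)*0.110000] = 0.498952; exercise = 0.498053; V(3,1) = max -> 0.498952
  V(3,2) = exp(-r*dt) * [p*0.110000 + (1-p)*0.000000] = 0.045454; exercise = 0.000000; V(3,2) = max -> 0.045454
  V(3,3) = exp(-r*dt) * [p*0.000000 + (1-p)*0.000000] = 0.000000; exercise = 0.000000; V(3,3) = max -> 0.000000
  V(2,0) = exp(-r*dt) * [p*1.842057 + (1-p)*0.498952] = 1.053382; exercise = 1.051584; V(2,0) = max -> 1.053382
  V(2,1) = exp(-r*dt) * [p*0.498952 + (1-p)*0.045454] = 0.232795; exercise = 0.110000; V(2,1) = max -> 0.232795
  V(2,2) = exp(-r*dt) * [p*0.045454 + (1-p)*0.000000] = 0.018782; exercise = 0.000000; V(2,2) = max -> 0.018782
  V(1,0) = exp(-r*dt) * [p*1.053382 + (1-p)*0.232795] = 0.571611; exercise = 0.498053; V(1,0) = max -> 0.571611
  V(1,1) = exp(-r*dt) * [p*0.232795 + (1-p)*0.018782] = 0.107194; exercise = 0.000000; V(1,1) = max -> 0.107194
  V(0,0) = exp(-r*dt) * [p*0.571611 + (1-p)*0.107194] = 0.298978; exercise = 0.110000; V(0,0) = max -> 0.298978

Answer: Price = V(0,0) = 0.2990


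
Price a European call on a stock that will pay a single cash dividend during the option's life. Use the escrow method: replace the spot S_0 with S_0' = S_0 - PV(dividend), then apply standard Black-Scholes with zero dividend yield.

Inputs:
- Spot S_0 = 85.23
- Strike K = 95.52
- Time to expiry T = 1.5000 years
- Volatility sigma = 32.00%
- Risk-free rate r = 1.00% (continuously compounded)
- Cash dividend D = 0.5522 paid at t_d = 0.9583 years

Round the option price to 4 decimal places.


Answer: Price = 9.6726

Derivation:
PV(D) = D * exp(-r * t_d) = 0.5522 * 0.99046277 = 0.54693354
S_0' = S_0 - PV(D) = 85.2300 - 0.54693354 = 84.68306646
d1 = (ln(S_0'/K) + (r + sigma^2/2)*T) / (sigma*sqrt(T)) = -0.07302539
d2 = d1 - sigma*sqrt(T) = -0.46494375
exp(-rT) = 0.98511194
N(d1) = 0.47089296; N(d2) = 0.32098587
C = S_0' * N(d1) - K * exp(-rT) * N(d2) = 84.68306646 * 0.47089296 - 95.5200 * 0.98511194 * 0.32098587 = 9.6726


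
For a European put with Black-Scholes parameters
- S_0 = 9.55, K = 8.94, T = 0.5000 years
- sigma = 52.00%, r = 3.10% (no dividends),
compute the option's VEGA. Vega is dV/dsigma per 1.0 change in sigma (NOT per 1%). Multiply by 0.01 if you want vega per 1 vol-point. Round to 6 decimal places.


Answer: Vega = 2.481364

Derivation:
d1 = 0.4055136782; d2 = 0.0378181520
phi(d1) = 0.3674532406; exp(-qT) = 1.0000000000; exp(-rT) = 0.9846195068
Vega = S * exp(-qT) * phi(d1) * sqrt(T) = 9.5500 * 1.0000000000 * 0.3674532406 * 0.7071067812 = 2.481364


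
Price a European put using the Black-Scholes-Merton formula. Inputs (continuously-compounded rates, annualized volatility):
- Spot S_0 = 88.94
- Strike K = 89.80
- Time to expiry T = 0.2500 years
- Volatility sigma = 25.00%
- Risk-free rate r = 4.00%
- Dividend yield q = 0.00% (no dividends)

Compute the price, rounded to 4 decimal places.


Answer: Price = 4.4148

Derivation:
d1 = (ln(S/K) + (r - q + 0.5*sigma^2) * T) / (sigma * sqrt(T)) = 0.06551608
d2 = d1 - sigma * sqrt(T) = -0.05948392
exp(-rT) = 0.99004983; exp(-qT) = 1.00000000
P = K * exp(-rT) * N(-d2) - S_0 * exp(-qT) * N(-d1)
N(-d1) = 0.47388155; N(-d2) = 0.52371666
P = 89.8000 * 0.99004983 * 0.52371666 - 88.9400 * 1.00000000 * 0.47388155 = 4.4148


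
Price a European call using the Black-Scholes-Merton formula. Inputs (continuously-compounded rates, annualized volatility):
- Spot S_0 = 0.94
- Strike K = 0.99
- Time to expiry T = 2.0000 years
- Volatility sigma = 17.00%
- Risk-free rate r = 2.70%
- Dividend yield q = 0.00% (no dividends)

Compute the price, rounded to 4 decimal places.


Answer: Price = 0.0909

Derivation:
d1 = (ln(S/K) + (r - q + 0.5*sigma^2) * T) / (sigma * sqrt(T)) = 0.12925468
d2 = d1 - sigma * sqrt(T) = -0.11116163
exp(-rT) = 0.94743211; exp(-qT) = 1.00000000
C = S_0 * exp(-qT) * N(d1) - K * exp(-rT) * N(d2)
N(d1) = 0.55142193; N(d2) = 0.45574409
C = 0.9400 * 1.00000000 * 0.55142193 - 0.9900 * 0.94743211 * 0.45574409 = 0.0909


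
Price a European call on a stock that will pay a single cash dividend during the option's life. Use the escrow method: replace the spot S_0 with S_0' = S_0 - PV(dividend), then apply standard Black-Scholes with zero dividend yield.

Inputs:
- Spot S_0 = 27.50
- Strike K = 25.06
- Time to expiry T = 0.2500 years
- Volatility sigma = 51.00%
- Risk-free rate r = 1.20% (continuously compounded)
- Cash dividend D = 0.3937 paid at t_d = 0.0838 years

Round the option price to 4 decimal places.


Answer: Price = 3.8364

Derivation:
PV(D) = D * exp(-r * t_d) = 0.3937 * 0.99899491 = 0.39330429
S_0' = S_0 - PV(D) = 27.5000 - 0.39330429 = 27.10669571
d1 = (ln(S_0'/K) + (r + sigma^2/2)*T) / (sigma*sqrt(T)) = 0.44713852
d2 = d1 - sigma*sqrt(T) = 0.19213852
exp(-rT) = 0.99700450
N(d1) = 0.67261247; N(d2) = 0.57618315
C = S_0' * N(d1) - K * exp(-rT) * N(d2) = 27.10669571 * 0.67261247 - 25.0600 * 0.99700450 * 0.57618315 = 3.8364


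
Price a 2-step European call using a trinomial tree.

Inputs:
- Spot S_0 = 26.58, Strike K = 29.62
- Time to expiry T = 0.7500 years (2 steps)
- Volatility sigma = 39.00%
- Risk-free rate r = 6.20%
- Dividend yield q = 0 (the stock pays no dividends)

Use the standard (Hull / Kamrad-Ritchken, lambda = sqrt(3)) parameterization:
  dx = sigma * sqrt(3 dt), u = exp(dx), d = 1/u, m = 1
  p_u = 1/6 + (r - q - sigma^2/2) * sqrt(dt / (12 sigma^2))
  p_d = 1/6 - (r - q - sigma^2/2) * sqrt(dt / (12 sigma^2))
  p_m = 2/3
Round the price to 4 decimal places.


Answer: Price = V(0,0) = 2.9227

Derivation:
dt = T/N = 0.375000; dx = sigma*sqrt(3*dt) = 0.413657
u = exp(dx) = 1.512339; d = 1/u = 0.661227
p_u = 0.160298, p_m = 0.666667, p_d = 0.173035
Discount per step: exp(-r*dt) = 0.977018
Stock lattice S(k, j) with j the centered position index:
  k=0: S(0,+0) = 26.5800
  k=1: S(1,-1) = 17.5754; S(1,+0) = 26.5800; S(1,+1) = 40.1980
  k=2: S(2,-2) = 11.6214; S(2,-1) = 17.5754; S(2,+0) = 26.5800; S(2,+1) = 40.1980; S(2,+2) = 60.7930
Terminal payoffs V(N, j) = max(S_T - K, 0):
  V(2,-2) = 0.000000; V(2,-1) = 0.000000; V(2,+0) = 0.000000; V(2,+1) = 10.577971; V(2,+2) = 31.172960
Backward induction: V(k, j) = exp(-r*dt) * [p_u * V(k+1, j+1) + p_m * V(k+1, j) + p_d * V(k+1, j-1)]
  V(1,-1) = exp(-r*dt) * [p_u*0.000000 + p_m*0.000000 + p_d*0.000000] = 0.000000
  V(1,+0) = exp(-r*dt) * [p_u*10.577971 + p_m*0.000000 + p_d*0.000000] = 1.656661
  V(1,+1) = exp(-r*dt) * [p_u*31.172960 + p_m*10.577971 + p_d*0.000000] = 11.772043
  V(0,+0) = exp(-r*dt) * [p_u*11.772043 + p_m*1.656661 + p_d*0.000000] = 2.922728


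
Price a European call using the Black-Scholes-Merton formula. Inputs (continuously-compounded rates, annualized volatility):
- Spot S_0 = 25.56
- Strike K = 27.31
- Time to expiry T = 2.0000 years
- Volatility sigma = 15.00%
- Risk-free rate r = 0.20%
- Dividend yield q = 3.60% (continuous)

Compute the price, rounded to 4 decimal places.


d1 = (ln(S/K) + (r - q + 0.5*sigma^2) * T) / (sigma * sqrt(T)) = -0.52667343
d2 = d1 - sigma * sqrt(T) = -0.73880546
exp(-rT) = 0.99600799; exp(-qT) = 0.93053090
C = S_0 * exp(-qT) * N(d1) - K * exp(-rT) * N(d2)
N(d1) = 0.29921020; N(d2) = 0.23001257
C = 25.5600 * 0.93053090 * 0.29921020 - 27.3100 * 0.99600799 * 0.23001257 = 0.8600

Answer: Price = 0.8600
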